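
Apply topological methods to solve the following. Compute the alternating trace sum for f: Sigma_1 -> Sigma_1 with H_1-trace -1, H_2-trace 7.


L(f) = tr(f_0*) - tr(f_1*) + tr(f_2*).
= 1 - (-1) + (7)
= 9

9


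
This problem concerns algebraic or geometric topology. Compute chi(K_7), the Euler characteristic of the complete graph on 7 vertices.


K_7: V = 7, E = C(7,2) = 21.
chi = V - E = 7 - 21 = -14

-14


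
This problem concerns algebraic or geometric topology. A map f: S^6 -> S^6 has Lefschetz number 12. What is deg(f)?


L(f) = 1 + (-1)^6 deg(f) on S^6.
12 = 1 + (-1)^6 * deg(f)
(-1)^6 * deg(f) = 11
deg(f) = 11

11


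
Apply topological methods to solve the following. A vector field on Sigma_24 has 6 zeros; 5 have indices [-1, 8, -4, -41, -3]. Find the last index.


Poincare-Hopf: sum of indices = chi(M).
chi(Sigma_24) = 2 - 2*24 = -46.
Sum of known indices = -41.
x = chi - (sum known) = -46 - (-41) = -5

-5


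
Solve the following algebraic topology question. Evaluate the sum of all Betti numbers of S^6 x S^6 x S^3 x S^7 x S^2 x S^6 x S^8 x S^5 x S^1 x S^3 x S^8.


Total Betti number is multiplicative under products.
Each S^d (d>=1) has total Betti number 2.
There are 11 sphere factors.
Total = 2^11 = 2048

2048


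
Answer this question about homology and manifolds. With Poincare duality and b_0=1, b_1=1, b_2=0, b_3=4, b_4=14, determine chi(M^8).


By Poincare duality b_k = b_{8-k}, so full Betti numbers: b_0=1, b_1=1, b_2=0, b_3=4, b_4=14, b_5=4, b_6=0, b_7=1, b_8=1.
chi = sum (-1)^k b_k = 6

6


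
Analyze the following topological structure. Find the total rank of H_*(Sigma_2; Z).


For Sigma_2: b_0 = 1, b_1 = 2g = 4, b_2 = 1.
Total = 1 + 4 + 1 = 6

6


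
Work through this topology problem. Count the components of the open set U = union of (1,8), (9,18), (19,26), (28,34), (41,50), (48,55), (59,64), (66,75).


Sort and merge overlapping open intervals.
Merged: (1,8), (9,18), (19,26), (28,34), (41,55), (59,64), (66,75).
Number of components = 7

7


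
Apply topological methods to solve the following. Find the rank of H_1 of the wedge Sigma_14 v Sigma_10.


For a wedge: H_1(A v B) = H_1(A) + H_1(B).
b_1(Sigma_14) = 28, b_1(Sigma_10) = 20.
b_1 = 28 + 20 = 48

48


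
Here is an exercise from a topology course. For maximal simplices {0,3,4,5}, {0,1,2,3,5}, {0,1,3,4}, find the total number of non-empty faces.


Each maximal simplex on m vertices has 2^m - 1 nonempty faces.
Take the union (dedupe shared faces).
Total distinct faces = 43

43


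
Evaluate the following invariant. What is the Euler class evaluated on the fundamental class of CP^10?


For any closed oriented manifold, <e(TM),[M]> = chi(M).
chi(CP^10) = 10+1 = 11

11


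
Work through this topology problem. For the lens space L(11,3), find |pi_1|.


pi_1(L(p,q)) = Z/pZ for any q coprime to p.
|pi_1(L(11,3))| = 11

11


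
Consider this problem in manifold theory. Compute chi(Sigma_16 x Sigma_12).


chi(Sigma_16) = 2 - 2*16 = -30
chi(Sigma_12) = 2 - 2*12 = -22
chi(product) = (-30) * (-22) = 660

660


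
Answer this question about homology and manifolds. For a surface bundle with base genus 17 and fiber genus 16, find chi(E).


For a fiber bundle F -> E -> B (with CW structure): chi(E) = chi(B) * chi(F).
chi(Sigma_17) = -32, chi(Sigma_16) = -30.
chi(E) = (-32) * (-30) = 960

960


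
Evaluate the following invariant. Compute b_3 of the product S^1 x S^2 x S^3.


Each S^d has Poincare polynomial 1 + t^d.
The product S^1 x S^2 x S^3 has Poincare polynomial prod(1+t^d_i).
Expanding: b_0=1, b_1=1, b_2=1, b_3=2, b_4=1, b_5=1, b_6=1.
b_3 = 2

2


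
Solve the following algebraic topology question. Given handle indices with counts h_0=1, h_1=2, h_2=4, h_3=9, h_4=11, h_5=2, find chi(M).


Handles of index k contribute (-1)^k to chi (same as CW cells).
chi = (1) + (-2) + (4) + (-9) + (11) + (-2) = 3

3


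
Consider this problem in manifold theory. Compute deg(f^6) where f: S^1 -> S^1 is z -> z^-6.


deg(f) = -6. Degree is multiplicative: deg(f^6) = (deg f)^6.
deg(f^6) = (-6)^6 = 46656

46656


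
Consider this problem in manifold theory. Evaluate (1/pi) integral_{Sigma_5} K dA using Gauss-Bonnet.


Gauss-Bonnet: integral K dA = 2*pi*chi(M).
chi(Sigma_5) = 2 - 2*5 = -8.
(integral K dA)/pi = 2*chi = 2*(-8) = -16

-16


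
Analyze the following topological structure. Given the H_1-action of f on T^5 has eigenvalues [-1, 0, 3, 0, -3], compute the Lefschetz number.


For a torus self-map: L(f) = det(I - A) where A acts on H_1.
L(f) = (1--1) * (1-0) * (1-3) * (1-0) * (1--3) = 2 * 1 * -2 * 1 * 4 = -16

-16


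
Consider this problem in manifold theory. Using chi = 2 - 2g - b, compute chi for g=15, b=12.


For a compact orientable surface with genus g and b boundary components: chi = 2 - 2g - b.
chi = 2 - 2*15 - 12 = 2 - 30 - 12 = -40

-40


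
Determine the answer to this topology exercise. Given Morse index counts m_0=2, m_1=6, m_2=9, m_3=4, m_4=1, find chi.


Morse theory: chi(M) = sum_k (-1)^k m_k where m_k = #(index-k critical points).
= (2) + (-6) + (9) + (-4) + (1) = 2

2


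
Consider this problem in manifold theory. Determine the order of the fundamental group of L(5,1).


pi_1(L(p,q)) = Z/pZ for any q coprime to p.
|pi_1(L(5,1))| = 5

5


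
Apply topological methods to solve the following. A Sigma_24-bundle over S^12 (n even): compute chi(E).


chi(S^12) = 2 (n even), chi(Sigma_24) = 2 - 2*24 = -46.
chi(E) = 2 * (-46) = -92

-92


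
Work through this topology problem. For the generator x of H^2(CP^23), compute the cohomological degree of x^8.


|x| = 2 in H^*(CP^n).
|x^8| = 8 * |x| = 8 * 2 = 16

16


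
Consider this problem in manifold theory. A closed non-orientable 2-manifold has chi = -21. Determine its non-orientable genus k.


chi = 2 - k for closed non-orientable surfaces with k crosscaps.
-21 = 2 - k
k = 2 - (-21) = 23

23


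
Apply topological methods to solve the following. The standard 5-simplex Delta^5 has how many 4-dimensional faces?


Delta^5 has 5+1 vertices. A 4-face is a choice of 4+1 vertices.
f_4 = C(5+1, 4+1) = C(6,5) = 6

6


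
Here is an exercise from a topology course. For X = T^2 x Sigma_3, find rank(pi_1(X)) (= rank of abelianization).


pi_1(A x B) = pi_1(A) x pi_1(B); rank of abelianization = b_1.
b_1(T^2) = 2, b_1(Sigma_3) = 2*3 = 6.
b_1(product) = 2 + 6 = 8

8


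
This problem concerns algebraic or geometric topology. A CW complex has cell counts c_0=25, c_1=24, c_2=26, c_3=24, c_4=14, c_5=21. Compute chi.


chi = sum_k (-1)^k c_k.
= (-1)^0*25 + (-1)^1*24 + (-1)^2*26 + (-1)^3*24 + (-1)^4*14 + (-1)^5*21
= (25) + (-24) + (26) + (-24) + (14) + (-21)
= -4

-4


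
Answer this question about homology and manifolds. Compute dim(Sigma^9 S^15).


Each suspension raises dimension by 1: Sigma S^n = S^{n+1}.
Sigma^9 S^15 = S^{15+9} = S^24

24


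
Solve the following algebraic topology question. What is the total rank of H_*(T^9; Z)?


b_k(T^9) = C(9,k), so the sum over k is sum_k C(9,k) = 2^9.
Total = 2^9 = 512

512


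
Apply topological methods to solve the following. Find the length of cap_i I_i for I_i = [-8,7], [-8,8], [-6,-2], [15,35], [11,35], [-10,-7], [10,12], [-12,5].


Intersection = [max(a_i), min(b_i)] = [15, -7].
Since 15 > -7, the intersection is empty.
Length = 0

0


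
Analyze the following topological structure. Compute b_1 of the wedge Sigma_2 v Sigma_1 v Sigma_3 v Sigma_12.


For a wedge X v Y: reduced H_k(X v Y) = H_k(X) + H_k(Y).
Each Sigma_g contributes b_1 = 2g.
b_1 = 4 + 2 + 6 + 24 = 36

36


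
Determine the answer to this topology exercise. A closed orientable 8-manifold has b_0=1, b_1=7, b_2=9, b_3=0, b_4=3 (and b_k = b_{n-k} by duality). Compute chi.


By Poincare duality b_k = b_{8-k}, so full Betti numbers: b_0=1, b_1=7, b_2=9, b_3=0, b_4=3, b_5=0, b_6=9, b_7=7, b_8=1.
chi = sum (-1)^k b_k = 9

9


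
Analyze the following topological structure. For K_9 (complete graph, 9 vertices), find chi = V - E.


K_9: V = 9, E = C(9,2) = 36.
chi = V - E = 9 - 36 = -27

-27


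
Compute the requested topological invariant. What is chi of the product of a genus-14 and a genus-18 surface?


chi(Sigma_14) = 2 - 2*14 = -26
chi(Sigma_18) = 2 - 2*18 = -34
chi(product) = (-26) * (-34) = 884

884


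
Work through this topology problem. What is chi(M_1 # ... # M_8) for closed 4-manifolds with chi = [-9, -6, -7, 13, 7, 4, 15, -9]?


For n-manifolds: chi(A#B) = chi(A) + chi(B) - chi(S^4).
chi(S^4) = 1 + (-1)^4 = 2.
chi(#) = (sum chi_i) - (8-1)*chi(S^4) = 8 - 7*2 = -6

-6


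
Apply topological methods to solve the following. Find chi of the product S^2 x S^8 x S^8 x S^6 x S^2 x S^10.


chi is multiplicative: chi(X x Y) = chi(X) chi(Y).
Each even-dim sphere has chi = 2. There are 6 factors.
chi = 2^6 = 64

64


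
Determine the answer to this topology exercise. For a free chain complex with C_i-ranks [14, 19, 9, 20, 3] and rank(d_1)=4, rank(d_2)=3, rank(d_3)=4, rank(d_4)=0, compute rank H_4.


rank H_k = rank(ker d_k) - rank(im d_{k+1}).
rank(ker d_4) = rank(C_4) - rank(d_4) = 3 - 0 = 3.
rank(im d_{4+1}) = 0.
rank H_4 = 3 - 0 = 3

3


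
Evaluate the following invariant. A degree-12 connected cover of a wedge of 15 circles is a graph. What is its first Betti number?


Nielsen-Schreier: an index-n subgroup of F_r is free of rank 1 + n(r-1).
Equivalently: chi(cover) = n*chi(base); chi(vee_r S^1) = 1 - 15 = -14.
chi(E) = 12*(-14) = -168; rank = 1 - chi(E) = 1 - (-168) = 169.
rank = 1 + 12*(15-1) = 1 + 168 = 169

169


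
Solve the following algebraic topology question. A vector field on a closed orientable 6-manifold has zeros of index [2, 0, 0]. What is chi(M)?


Poincare-Hopf: chi(M) = sum of indices of zeros.
chi = (2) + (0) + (0) = 2

2


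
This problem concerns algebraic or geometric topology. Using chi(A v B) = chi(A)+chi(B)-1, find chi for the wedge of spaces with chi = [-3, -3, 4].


chi(A v B) = chi(A) + chi(B) - 1 (one point identified).
For 3 spaces: chi = (sum chi_i) - (3 - 1).
sum = -2; chi = -2 - 2 = -4

-4


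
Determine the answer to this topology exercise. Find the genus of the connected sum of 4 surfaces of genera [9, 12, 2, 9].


Genus is additive under connected sum of orientable surfaces.
g = 9 + 12 + 2 + 9 = 32

32


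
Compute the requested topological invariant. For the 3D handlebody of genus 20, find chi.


A genus-g handlebody deformation retracts to a wedge of g circles.
chi(vee_g S^1) = 1 - g.
chi(H_20) = 1 - 20 = -19

-19


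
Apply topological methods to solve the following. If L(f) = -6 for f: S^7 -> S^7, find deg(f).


L(f) = 1 + (-1)^7 deg(f) on S^7.
-6 = 1 + (-1)^7 * deg(f)
(-1)^7 * deg(f) = -7
deg(f) = 7

7


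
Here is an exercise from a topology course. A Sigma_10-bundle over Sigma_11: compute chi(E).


For a fiber bundle F -> E -> B (with CW structure): chi(E) = chi(B) * chi(F).
chi(Sigma_11) = -20, chi(Sigma_10) = -18.
chi(E) = (-20) * (-18) = 360

360


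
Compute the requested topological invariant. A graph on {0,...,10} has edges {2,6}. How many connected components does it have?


Run DFS/union-find over 11 vertices.
V = 11, E = 1.
Number of components = 10

10


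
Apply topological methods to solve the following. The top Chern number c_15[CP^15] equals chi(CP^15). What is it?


For any closed oriented manifold, <e(TM),[M]> = chi(M).
chi(CP^15) = 15+1 = 16

16


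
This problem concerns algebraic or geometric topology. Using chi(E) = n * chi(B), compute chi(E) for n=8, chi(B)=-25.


For a finite covering: chi(E) = (number of sheets) * chi(B).
chi(E) = 8 * (-25) = -200

-200


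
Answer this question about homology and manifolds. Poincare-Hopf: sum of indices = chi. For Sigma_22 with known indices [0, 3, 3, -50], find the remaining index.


Poincare-Hopf: sum of indices = chi(M).
chi(Sigma_22) = 2 - 2*22 = -42.
Sum of known indices = -44.
x = chi - (sum known) = -42 - (-44) = 2

2


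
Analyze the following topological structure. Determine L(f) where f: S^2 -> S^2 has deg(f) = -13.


On S^2: L(f) = tr(f_0*) + (-1)^2 tr(f_2*) = 1 + (-1)^2 * deg(f).
L(f) = 1 + (-1)^2 * -13 = 1 + -13 = -12

-12


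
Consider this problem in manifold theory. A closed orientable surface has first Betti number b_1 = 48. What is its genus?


For a closed orientable surface: b_1 = 2g.
48 = 2g
g = 48 / 2 = 24

24


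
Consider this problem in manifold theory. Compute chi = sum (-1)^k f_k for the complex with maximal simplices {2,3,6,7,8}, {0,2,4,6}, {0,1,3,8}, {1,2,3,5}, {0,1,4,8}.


Enumerate all faces; f-vector: f_0=9, f_1=26, f_2=25, f_3=9, f_4=1.
chi = sum (-1)^k f_k = 0

0


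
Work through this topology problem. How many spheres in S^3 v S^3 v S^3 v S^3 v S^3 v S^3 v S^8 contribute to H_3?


For a wedge of spheres, H_k (k>0) is free on one generator per sphere of dimension k.
Spheres of dimension 3: count = 6.
b_3 = 6

6


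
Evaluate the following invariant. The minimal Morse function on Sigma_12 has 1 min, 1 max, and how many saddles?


A perfect Morse function has m_k = b_k.
For Sigma_12: b_0=1, b_1=2g=24, b_2=1.
Saddles m_1 = 2g = 24

24


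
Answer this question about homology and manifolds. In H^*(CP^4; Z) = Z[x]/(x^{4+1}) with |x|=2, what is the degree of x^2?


|x| = 2 in H^*(CP^n).
|x^2| = 2 * |x| = 2 * 2 = 4

4


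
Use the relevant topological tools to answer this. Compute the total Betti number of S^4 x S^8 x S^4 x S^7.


Total Betti number is multiplicative under products.
Each S^d (d>=1) has total Betti number 2.
There are 4 sphere factors.
Total = 2^4 = 16

16


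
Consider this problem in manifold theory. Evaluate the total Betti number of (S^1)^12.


b_k(T^12) = C(12,k), so the sum over k is sum_k C(12,k) = 2^12.
Total = 2^12 = 4096

4096


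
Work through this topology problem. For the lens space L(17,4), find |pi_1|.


pi_1(L(p,q)) = Z/pZ for any q coprime to p.
|pi_1(L(17,4))| = 17

17


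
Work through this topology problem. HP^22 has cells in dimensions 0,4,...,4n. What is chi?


HP^22 has one cell in each dimension 0, 4, ..., 4*22 (22+1 cells, all even-dim).
chi = 22 + 1 = 23

23


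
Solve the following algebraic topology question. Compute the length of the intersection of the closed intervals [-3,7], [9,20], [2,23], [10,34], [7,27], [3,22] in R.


Intersection = [max(a_i), min(b_i)] = [10, 7].
Since 10 > 7, the intersection is empty.
Length = 0

0


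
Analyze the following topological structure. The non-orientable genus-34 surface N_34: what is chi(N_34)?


For a non-orientable closed surface with k crosscaps: chi = 2 - k.
Here k = 34.
chi = 2 - 34 = -32

-32


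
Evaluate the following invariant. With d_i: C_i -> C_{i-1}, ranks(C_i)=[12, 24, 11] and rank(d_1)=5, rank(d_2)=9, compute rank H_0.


rank H_k = rank(ker d_k) - rank(im d_{k+1}).
rank(ker d_0) = rank(C_0) - rank(d_0) = 12 - 0 = 12.
rank(im d_{0+1}) = 5.
rank H_0 = 12 - 5 = 7

7


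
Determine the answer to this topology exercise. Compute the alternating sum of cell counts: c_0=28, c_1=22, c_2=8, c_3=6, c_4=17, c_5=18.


chi = sum_k (-1)^k c_k.
= (-1)^0*28 + (-1)^1*22 + (-1)^2*8 + (-1)^3*6 + (-1)^4*17 + (-1)^5*18
= (28) + (-22) + (8) + (-6) + (17) + (-18)
= 7

7


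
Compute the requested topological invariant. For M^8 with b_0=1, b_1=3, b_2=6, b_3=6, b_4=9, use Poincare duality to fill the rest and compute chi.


By Poincare duality b_k = b_{8-k}, so full Betti numbers: b_0=1, b_1=3, b_2=6, b_3=6, b_4=9, b_5=6, b_6=6, b_7=3, b_8=1.
chi = sum (-1)^k b_k = 5

5


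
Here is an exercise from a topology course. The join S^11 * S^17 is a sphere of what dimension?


Join of spheres: S^m * S^n = S^{m+n+1}.
dim = 11 + 17 + 1 = 29

29


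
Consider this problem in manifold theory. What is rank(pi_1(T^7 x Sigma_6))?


pi_1(A x B) = pi_1(A) x pi_1(B); rank of abelianization = b_1.
b_1(T^7) = 7, b_1(Sigma_6) = 2*6 = 12.
b_1(product) = 7 + 12 = 19

19


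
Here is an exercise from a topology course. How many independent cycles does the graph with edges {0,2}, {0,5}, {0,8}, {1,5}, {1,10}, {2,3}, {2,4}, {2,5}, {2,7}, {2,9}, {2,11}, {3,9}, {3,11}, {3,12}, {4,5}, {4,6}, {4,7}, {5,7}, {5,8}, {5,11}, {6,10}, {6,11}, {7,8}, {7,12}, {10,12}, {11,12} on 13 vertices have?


b_1 = E - V + (number of components).
E = 26, V = 13, components = 1.
b_1 = 26 - 13 + 1 = 14

14


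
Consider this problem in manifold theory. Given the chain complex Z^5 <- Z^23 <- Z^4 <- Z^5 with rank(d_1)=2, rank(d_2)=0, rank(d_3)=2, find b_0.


rank H_k = rank(ker d_k) - rank(im d_{k+1}).
rank(ker d_0) = rank(C_0) - rank(d_0) = 5 - 0 = 5.
rank(im d_{0+1}) = 2.
rank H_0 = 5 - 2 = 3

3


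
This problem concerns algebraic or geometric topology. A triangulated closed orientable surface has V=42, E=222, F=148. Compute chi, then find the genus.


chi = V - E + F = 42 - 222 + 148 = -32
For orientable closed surface: chi = 2 - 2g, so g = (2 - chi)/2.
g = (2 - (-32)) / 2 = 34 / 2 = 17

17


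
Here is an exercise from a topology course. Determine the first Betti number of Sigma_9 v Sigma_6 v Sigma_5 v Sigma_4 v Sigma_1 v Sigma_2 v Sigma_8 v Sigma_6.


For a wedge X v Y: reduced H_k(X v Y) = H_k(X) + H_k(Y).
Each Sigma_g contributes b_1 = 2g.
b_1 = 18 + 12 + 10 + 8 + 2 + 4 + 16 + 12 = 82

82


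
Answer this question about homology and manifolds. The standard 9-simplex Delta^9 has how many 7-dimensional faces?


Delta^9 has 9+1 vertices. A 7-face is a choice of 7+1 vertices.
f_7 = C(9+1, 7+1) = C(10,8) = 45

45


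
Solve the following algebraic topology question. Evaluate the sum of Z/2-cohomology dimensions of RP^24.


H^k(RP^24; Z/2) = Z/2 for each 0 <= k <= 24.
Total dimension = 24 + 1 = 25

25


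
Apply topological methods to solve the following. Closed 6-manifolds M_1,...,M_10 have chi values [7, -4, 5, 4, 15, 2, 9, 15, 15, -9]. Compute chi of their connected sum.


For n-manifolds: chi(A#B) = chi(A) + chi(B) - chi(S^6).
chi(S^6) = 1 + (-1)^6 = 2.
chi(#) = (sum chi_i) - (10-1)*chi(S^6) = 59 - 9*2 = 41

41


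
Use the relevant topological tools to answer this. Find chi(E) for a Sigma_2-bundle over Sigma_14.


For a fiber bundle F -> E -> B (with CW structure): chi(E) = chi(B) * chi(F).
chi(Sigma_14) = -26, chi(Sigma_2) = -2.
chi(E) = (-26) * (-2) = 52

52


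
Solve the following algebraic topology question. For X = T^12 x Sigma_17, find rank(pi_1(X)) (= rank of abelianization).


pi_1(A x B) = pi_1(A) x pi_1(B); rank of abelianization = b_1.
b_1(T^12) = 12, b_1(Sigma_17) = 2*17 = 34.
b_1(product) = 12 + 34 = 46

46


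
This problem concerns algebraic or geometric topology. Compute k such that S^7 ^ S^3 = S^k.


S^m ^ S^n = S^{m+n}.
k = 7 + 3 = 10

10


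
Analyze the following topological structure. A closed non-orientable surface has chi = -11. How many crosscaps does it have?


chi = 2 - k for closed non-orientable surfaces with k crosscaps.
-11 = 2 - k
k = 2 - (-11) = 13

13


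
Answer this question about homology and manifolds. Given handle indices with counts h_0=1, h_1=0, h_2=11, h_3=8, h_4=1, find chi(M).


Handles of index k contribute (-1)^k to chi (same as CW cells).
chi = (1) + (0) + (11) + (-8) + (1) = 5

5


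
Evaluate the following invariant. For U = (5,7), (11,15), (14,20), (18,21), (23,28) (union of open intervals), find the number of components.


Sort and merge overlapping open intervals.
Merged: (5,7), (11,21), (23,28).
Number of components = 3

3


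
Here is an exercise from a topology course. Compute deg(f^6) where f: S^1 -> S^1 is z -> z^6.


deg(f) = 6. Degree is multiplicative: deg(f^6) = (deg f)^6.
deg(f^6) = (6)^6 = 46656

46656


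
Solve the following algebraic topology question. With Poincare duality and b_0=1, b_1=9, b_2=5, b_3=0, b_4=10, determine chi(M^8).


By Poincare duality b_k = b_{8-k}, so full Betti numbers: b_0=1, b_1=9, b_2=5, b_3=0, b_4=10, b_5=0, b_6=5, b_7=9, b_8=1.
chi = sum (-1)^k b_k = 4

4


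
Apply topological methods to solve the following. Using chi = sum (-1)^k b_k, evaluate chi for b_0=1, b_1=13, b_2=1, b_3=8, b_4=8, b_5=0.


chi = sum_k (-1)^k b_k.
= (1) + (-13) + (1) + (-8) + (8) + (0)
= -11

-11


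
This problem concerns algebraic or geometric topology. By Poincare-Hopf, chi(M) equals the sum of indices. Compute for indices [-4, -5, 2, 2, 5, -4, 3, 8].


Poincare-Hopf: chi(M) = sum of indices of zeros.
chi = (-4) + (-5) + (2) + (2) + (5) + (-4) + (3) + (8) = 7

7


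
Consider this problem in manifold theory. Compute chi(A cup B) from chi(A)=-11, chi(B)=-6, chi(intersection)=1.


chi(A cup B) = chi(A) + chi(B) - chi(A cap B)
= -11 + (-6) - (1)
= -18

-18


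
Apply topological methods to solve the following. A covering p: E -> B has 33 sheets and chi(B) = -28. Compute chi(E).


For a finite covering: chi(E) = (number of sheets) * chi(B).
chi(E) = 33 * (-28) = -924

-924


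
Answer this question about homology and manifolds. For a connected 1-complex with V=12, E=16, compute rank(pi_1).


For a connected graph: rank(pi_1) = b_1 = E - V + 1 = 1 - chi.
chi = V - E = 12 - 16 = -4.
rank = 1 - (-4) = 16 - 12 + 1 = 5

5


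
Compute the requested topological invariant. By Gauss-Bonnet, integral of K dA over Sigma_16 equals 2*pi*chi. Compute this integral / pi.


Gauss-Bonnet: integral K dA = 2*pi*chi(M).
chi(Sigma_16) = 2 - 2*16 = -30.
(integral K dA)/pi = 2*chi = 2*(-30) = -60

-60


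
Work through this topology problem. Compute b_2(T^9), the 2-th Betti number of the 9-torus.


By the Kunneth formula, b_k(T^n) = C(n,k).
b_2(T^9) = C(9,2).
C(9,2) = 9!/(2!*7!) = 36

36


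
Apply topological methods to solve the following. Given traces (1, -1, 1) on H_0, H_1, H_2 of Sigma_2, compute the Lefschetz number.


L(f) = tr(f_0*) - tr(f_1*) + tr(f_2*).
= 1 - (-1) + (1)
= 3

3


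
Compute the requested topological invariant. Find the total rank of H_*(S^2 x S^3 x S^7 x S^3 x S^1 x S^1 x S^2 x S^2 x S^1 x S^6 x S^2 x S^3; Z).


Total Betti number is multiplicative under products.
Each S^d (d>=1) has total Betti number 2.
There are 12 sphere factors.
Total = 2^12 = 4096

4096


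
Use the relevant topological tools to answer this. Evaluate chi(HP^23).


HP^23 has one cell in each dimension 0, 4, ..., 4*23 (23+1 cells, all even-dim).
chi = 23 + 1 = 24

24


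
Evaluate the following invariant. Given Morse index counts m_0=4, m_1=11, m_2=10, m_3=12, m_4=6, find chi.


Morse theory: chi(M) = sum_k (-1)^k m_k where m_k = #(index-k critical points).
= (4) + (-11) + (10) + (-12) + (6) = -3

-3


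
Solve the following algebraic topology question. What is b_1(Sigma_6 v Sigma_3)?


For a wedge: H_1(A v B) = H_1(A) + H_1(B).
b_1(Sigma_6) = 12, b_1(Sigma_3) = 6.
b_1 = 12 + 6 = 18

18


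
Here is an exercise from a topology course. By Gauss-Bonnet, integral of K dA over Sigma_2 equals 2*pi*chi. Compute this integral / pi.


Gauss-Bonnet: integral K dA = 2*pi*chi(M).
chi(Sigma_2) = 2 - 2*2 = -2.
(integral K dA)/pi = 2*chi = 2*(-2) = -4

-4


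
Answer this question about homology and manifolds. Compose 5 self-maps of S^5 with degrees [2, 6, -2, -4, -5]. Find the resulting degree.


Degree is multiplicative: deg(composition) = product of degrees.
= (2) * (6) * (-2) * (-4) * (-5) = -480

-480


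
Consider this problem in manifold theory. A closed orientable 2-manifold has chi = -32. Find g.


chi = 2 - 2g for closed orientable surfaces.
-32 = 2 - 2g
2g = 2 - (-32) = 34
g = 17

17


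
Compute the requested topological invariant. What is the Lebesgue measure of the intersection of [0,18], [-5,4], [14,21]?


Intersection = [max(a_i), min(b_i)] = [14, 4].
Since 14 > 4, the intersection is empty.
Length = 0

0


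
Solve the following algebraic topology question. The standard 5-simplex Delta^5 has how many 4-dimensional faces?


Delta^5 has 5+1 vertices. A 4-face is a choice of 4+1 vertices.
f_4 = C(5+1, 4+1) = C(6,5) = 6

6


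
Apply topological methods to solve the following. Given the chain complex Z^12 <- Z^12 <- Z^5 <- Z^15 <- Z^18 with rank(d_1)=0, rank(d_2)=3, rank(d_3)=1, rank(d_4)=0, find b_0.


rank H_k = rank(ker d_k) - rank(im d_{k+1}).
rank(ker d_0) = rank(C_0) - rank(d_0) = 12 - 0 = 12.
rank(im d_{0+1}) = 0.
rank H_0 = 12 - 0 = 12

12


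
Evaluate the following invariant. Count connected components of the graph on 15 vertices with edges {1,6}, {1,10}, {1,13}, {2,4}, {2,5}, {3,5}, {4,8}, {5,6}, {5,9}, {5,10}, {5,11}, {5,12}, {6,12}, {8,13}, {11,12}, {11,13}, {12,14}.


Run DFS/union-find over 15 vertices.
V = 15, E = 17.
Number of components = 3

3


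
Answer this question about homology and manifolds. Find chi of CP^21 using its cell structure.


CP^21 has one cell in each even dimension 0, 2, ..., 2*21 (21+1 cells total).
All cells are even-dimensional, so chi = number of cells.
chi = 21 + 1 = 22

22


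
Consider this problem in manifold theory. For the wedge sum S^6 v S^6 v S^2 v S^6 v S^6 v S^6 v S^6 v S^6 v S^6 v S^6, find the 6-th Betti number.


For a wedge of spheres, H_k (k>0) is free on one generator per sphere of dimension k.
Spheres of dimension 6: count = 9.
b_6 = 9

9


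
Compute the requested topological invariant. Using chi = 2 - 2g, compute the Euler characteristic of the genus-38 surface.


For a closed orientable surface of genus g: chi = 2 - 2g.
Here g = 38.
chi = 2 - 2*38 = 2 - 76 = -74

-74


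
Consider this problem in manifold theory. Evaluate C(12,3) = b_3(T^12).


By the Kunneth formula, b_k(T^n) = C(n,k).
b_3(T^12) = C(12,3).
C(12,3) = 12!/(3!*9!) = 220

220


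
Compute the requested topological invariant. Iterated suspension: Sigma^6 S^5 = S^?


Each suspension raises dimension by 1: Sigma S^n = S^{n+1}.
Sigma^6 S^5 = S^{5+6} = S^11

11


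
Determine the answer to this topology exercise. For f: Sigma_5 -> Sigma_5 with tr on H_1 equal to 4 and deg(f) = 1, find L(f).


L(f) = tr(f_0*) - tr(f_1*) + tr(f_2*).
= 1 - (4) + (1)
= -2

-2


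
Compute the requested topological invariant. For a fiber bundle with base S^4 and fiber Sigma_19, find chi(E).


chi(S^4) = 2 (n even), chi(Sigma_19) = 2 - 2*19 = -36.
chi(E) = 2 * (-36) = -72

-72


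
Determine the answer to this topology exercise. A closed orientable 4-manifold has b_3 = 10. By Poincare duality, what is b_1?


Poincare duality for closed orientable n-manifolds: b_k = b_{n-k}.
Here n = 4, so b_1 = b_3 = 10

10


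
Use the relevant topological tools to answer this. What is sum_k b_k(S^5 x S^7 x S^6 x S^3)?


Total Betti number is multiplicative under products.
Each S^d (d>=1) has total Betti number 2.
There are 4 sphere factors.
Total = 2^4 = 16

16


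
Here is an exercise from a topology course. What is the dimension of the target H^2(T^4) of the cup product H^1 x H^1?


Cup product: H^p x H^q -> H^{p+q}; here p+q = 1+1 = 2.
rank H^k(T^n) = C(n,k).
C(4,2) = 6

6


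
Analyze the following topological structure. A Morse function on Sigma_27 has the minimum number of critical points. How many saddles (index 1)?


A perfect Morse function has m_k = b_k.
For Sigma_27: b_0=1, b_1=2g=54, b_2=1.
Saddles m_1 = 2g = 54

54


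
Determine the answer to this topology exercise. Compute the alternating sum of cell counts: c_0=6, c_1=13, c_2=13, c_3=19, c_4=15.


chi = sum_k (-1)^k c_k.
= (-1)^0*6 + (-1)^1*13 + (-1)^2*13 + (-1)^3*19 + (-1)^4*15
= (6) + (-13) + (13) + (-19) + (15)
= 2

2


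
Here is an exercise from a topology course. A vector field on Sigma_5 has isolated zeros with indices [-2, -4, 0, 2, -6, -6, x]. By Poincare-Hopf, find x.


Poincare-Hopf: sum of indices = chi(M).
chi(Sigma_5) = 2 - 2*5 = -8.
Sum of known indices = -16.
x = chi - (sum known) = -8 - (-16) = 8

8


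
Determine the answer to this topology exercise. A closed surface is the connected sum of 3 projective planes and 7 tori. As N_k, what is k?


Since a >= 1, the sum is non-orientable; each T^2 can be replaced by RP^2 # RP^2 (since T^2#RP^2 = 3RP^2).
Total crosscaps k = 3 + 2*7 = 17.
Check via chi: chi = 3*1 + 7*0 - (3+7-1)*2 = -15 = 2 - k = -15. Consistent.

17


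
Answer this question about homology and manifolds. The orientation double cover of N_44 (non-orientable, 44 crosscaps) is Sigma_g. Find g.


chi(N_44) = 2 - 44 = -42.
Double cover: chi(Sigma_g) = 2 * chi(N_44) = 2*(-42) = -84.
2 - 2g = -84, so g = (2 - (-84))/2 = 86/2 = 43

43


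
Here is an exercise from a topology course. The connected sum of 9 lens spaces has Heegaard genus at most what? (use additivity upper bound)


Heegaard genus satisfies g(A#B) <= g(A) + g(B).
Each lens space has g = 1.
Upper bound: 9 * 1 = 9

9


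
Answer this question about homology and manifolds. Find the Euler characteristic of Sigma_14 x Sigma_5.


chi(Sigma_14) = 2 - 2*14 = -26
chi(Sigma_5) = 2 - 2*5 = -8
chi(product) = (-26) * (-8) = 208

208


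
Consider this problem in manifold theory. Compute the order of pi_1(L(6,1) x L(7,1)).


pi_1(X x Y) = pi_1(X) x pi_1(Y).
pi_1(L(6,1)) = Z/6, pi_1(L(7,1)) = Z/7.
|Z/6 x Z/7| = 6 * 7 = 42

42


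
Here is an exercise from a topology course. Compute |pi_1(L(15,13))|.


pi_1(L(p,q)) = Z/pZ for any q coprime to p.
|pi_1(L(15,13))| = 15

15


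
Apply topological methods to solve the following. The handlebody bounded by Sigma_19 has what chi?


A genus-g handlebody deformation retracts to a wedge of g circles.
chi(vee_g S^1) = 1 - g.
chi(H_19) = 1 - 19 = -18

-18


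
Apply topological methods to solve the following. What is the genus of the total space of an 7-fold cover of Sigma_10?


For an n-sheeted cover: chi(E) = n * chi(B).
chi(Sigma_10) = 2 - 2*10 = -18.
chi(E) = 7 * (-18) = -126.
genus(E) = (2 - chi(E))/2 = (2 - (-126))/2 = 128/2 = 64

64


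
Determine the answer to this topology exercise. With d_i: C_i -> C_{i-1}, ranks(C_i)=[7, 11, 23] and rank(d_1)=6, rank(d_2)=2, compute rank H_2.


rank H_k = rank(ker d_k) - rank(im d_{k+1}).
rank(ker d_2) = rank(C_2) - rank(d_2) = 23 - 2 = 21.
rank(im d_{2+1}) = 0.
rank H_2 = 21 - 0 = 21

21


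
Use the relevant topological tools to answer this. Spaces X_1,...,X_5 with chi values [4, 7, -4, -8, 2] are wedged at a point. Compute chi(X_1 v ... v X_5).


chi(A v B) = chi(A) + chi(B) - 1 (one point identified).
For 5 spaces: chi = (sum chi_i) - (5 - 1).
sum = 1; chi = 1 - 4 = -3

-3


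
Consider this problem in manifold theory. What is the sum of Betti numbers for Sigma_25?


For Sigma_25: b_0 = 1, b_1 = 2g = 50, b_2 = 1.
Total = 1 + 50 + 1 = 52

52


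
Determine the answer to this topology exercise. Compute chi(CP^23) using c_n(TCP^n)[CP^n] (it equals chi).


For any closed oriented manifold, <e(TM),[M]> = chi(M).
chi(CP^23) = 23+1 = 24

24


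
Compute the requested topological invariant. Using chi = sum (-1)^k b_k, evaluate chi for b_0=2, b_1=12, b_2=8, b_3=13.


chi = sum_k (-1)^k b_k.
= (2) + (-12) + (8) + (-13)
= -15

-15


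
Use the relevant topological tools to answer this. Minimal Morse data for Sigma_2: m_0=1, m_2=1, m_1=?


A perfect Morse function has m_k = b_k.
For Sigma_2: b_0=1, b_1=2g=4, b_2=1.
Saddles m_1 = 2g = 4

4


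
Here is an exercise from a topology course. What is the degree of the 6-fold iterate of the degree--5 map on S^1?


deg(f) = -5. Degree is multiplicative: deg(f^6) = (deg f)^6.
deg(f^6) = (-5)^6 = 15625

15625


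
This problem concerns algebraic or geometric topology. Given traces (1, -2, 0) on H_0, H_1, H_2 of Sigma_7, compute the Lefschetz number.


L(f) = tr(f_0*) - tr(f_1*) + tr(f_2*).
= 1 - (-2) + (0)
= 3

3


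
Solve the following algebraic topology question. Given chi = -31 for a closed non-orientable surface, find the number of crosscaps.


chi = 2 - k for closed non-orientable surfaces with k crosscaps.
-31 = 2 - k
k = 2 - (-31) = 33

33


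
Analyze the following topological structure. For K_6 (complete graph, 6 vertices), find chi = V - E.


K_6: V = 6, E = C(6,2) = 15.
chi = V - E = 6 - 15 = -9

-9


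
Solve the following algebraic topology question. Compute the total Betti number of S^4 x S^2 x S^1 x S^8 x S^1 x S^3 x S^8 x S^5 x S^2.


Total Betti number is multiplicative under products.
Each S^d (d>=1) has total Betti number 2.
There are 9 sphere factors.
Total = 2^9 = 512

512


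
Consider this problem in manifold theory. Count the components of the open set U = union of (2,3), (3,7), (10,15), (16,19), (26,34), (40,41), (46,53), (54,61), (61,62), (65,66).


Sort and merge overlapping open intervals.
Merged: (2,3), (3,7), (10,15), (16,19), (26,34), (40,41), (46,53), (54,61), (61,62), (65,66).
Number of components = 10

10


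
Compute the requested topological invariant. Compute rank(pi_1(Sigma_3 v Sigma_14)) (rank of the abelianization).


For a wedge: H_1(A v B) = H_1(A) + H_1(B).
b_1(Sigma_3) = 6, b_1(Sigma_14) = 28.
b_1 = 6 + 28 = 34

34


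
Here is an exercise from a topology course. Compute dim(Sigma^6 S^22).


Each suspension raises dimension by 1: Sigma S^n = S^{n+1}.
Sigma^6 S^22 = S^{22+6} = S^28

28


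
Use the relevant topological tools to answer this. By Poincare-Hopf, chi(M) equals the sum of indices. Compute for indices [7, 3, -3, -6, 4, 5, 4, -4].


Poincare-Hopf: chi(M) = sum of indices of zeros.
chi = (7) + (3) + (-3) + (-6) + (4) + (5) + (4) + (-4) = 10

10


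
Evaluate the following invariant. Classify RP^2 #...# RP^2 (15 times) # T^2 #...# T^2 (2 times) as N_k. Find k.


Since a >= 1, the sum is non-orientable; each T^2 can be replaced by RP^2 # RP^2 (since T^2#RP^2 = 3RP^2).
Total crosscaps k = 15 + 2*2 = 19.
Check via chi: chi = 15*1 + 2*0 - (15+2-1)*2 = -17 = 2 - k = -17. Consistent.

19


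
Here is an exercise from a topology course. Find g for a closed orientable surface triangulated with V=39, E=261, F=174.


chi = V - E + F = 39 - 261 + 174 = -48
For orientable closed surface: chi = 2 - 2g, so g = (2 - chi)/2.
g = (2 - (-48)) / 2 = 50 / 2 = 25

25


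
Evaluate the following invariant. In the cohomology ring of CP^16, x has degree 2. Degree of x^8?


|x| = 2 in H^*(CP^n).
|x^8| = 8 * |x| = 8 * 2 = 16

16


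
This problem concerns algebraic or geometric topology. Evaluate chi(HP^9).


HP^9 has one cell in each dimension 0, 4, ..., 4*9 (9+1 cells, all even-dim).
chi = 9 + 1 = 10

10


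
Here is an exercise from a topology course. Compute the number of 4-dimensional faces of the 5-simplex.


Delta^5 has 5+1 vertices. A 4-face is a choice of 4+1 vertices.
f_4 = C(5+1, 4+1) = C(6,5) = 6

6


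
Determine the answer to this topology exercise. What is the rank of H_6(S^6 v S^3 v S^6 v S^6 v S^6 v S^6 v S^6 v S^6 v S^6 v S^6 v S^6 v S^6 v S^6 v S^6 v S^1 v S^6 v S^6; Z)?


For a wedge of spheres, H_k (k>0) is free on one generator per sphere of dimension k.
Spheres of dimension 6: count = 15.
b_6 = 15

15


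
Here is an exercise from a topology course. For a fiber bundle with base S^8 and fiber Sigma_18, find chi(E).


chi(S^8) = 2 (n even), chi(Sigma_18) = 2 - 2*18 = -34.
chi(E) = 2 * (-34) = -68

-68


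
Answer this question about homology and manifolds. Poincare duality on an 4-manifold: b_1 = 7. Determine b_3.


Poincare duality for closed orientable n-manifolds: b_k = b_{n-k}.
Here n = 4, so b_3 = b_1 = 7

7


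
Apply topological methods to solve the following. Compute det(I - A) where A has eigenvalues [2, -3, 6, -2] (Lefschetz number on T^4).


For a torus self-map: L(f) = det(I - A) where A acts on H_1.
L(f) = (1-2) * (1--3) * (1-6) * (1--2) = -1 * 4 * -5 * 3 = 60

60


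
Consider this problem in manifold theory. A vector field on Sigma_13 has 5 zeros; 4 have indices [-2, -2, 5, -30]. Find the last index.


Poincare-Hopf: sum of indices = chi(M).
chi(Sigma_13) = 2 - 2*13 = -24.
Sum of known indices = -29.
x = chi - (sum known) = -24 - (-29) = 5

5


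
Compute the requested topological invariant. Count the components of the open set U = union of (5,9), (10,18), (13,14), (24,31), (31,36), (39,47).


Sort and merge overlapping open intervals.
Merged: (5,9), (10,18), (24,31), (31,36), (39,47).
Number of components = 5

5


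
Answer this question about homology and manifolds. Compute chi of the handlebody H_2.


A genus-g handlebody deformation retracts to a wedge of g circles.
chi(vee_g S^1) = 1 - g.
chi(H_2) = 1 - 2 = -1

-1


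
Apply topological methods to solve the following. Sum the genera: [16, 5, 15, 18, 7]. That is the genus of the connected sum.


Genus is additive under connected sum of orientable surfaces.
g = 16 + 5 + 15 + 18 + 7 = 61

61


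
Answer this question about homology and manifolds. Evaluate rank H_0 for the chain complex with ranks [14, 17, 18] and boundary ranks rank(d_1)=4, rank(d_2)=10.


rank H_k = rank(ker d_k) - rank(im d_{k+1}).
rank(ker d_0) = rank(C_0) - rank(d_0) = 14 - 0 = 14.
rank(im d_{0+1}) = 4.
rank H_0 = 14 - 4 = 10

10


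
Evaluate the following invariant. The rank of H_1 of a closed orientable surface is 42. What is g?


For a closed orientable surface: b_1 = 2g.
42 = 2g
g = 42 / 2 = 21

21


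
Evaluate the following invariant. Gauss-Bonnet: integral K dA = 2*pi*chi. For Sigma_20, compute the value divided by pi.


Gauss-Bonnet: integral K dA = 2*pi*chi(M).
chi(Sigma_20) = 2 - 2*20 = -38.
(integral K dA)/pi = 2*chi = 2*(-38) = -76

-76


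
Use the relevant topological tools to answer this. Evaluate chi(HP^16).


HP^16 has one cell in each dimension 0, 4, ..., 4*16 (16+1 cells, all even-dim).
chi = 16 + 1 = 17

17


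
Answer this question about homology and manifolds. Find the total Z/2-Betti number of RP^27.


H^k(RP^27; Z/2) = Z/2 for each 0 <= k <= 27.
Total dimension = 27 + 1 = 28

28


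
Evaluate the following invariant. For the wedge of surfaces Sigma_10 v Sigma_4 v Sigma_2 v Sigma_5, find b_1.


For a wedge X v Y: reduced H_k(X v Y) = H_k(X) + H_k(Y).
Each Sigma_g contributes b_1 = 2g.
b_1 = 20 + 8 + 4 + 10 = 42

42


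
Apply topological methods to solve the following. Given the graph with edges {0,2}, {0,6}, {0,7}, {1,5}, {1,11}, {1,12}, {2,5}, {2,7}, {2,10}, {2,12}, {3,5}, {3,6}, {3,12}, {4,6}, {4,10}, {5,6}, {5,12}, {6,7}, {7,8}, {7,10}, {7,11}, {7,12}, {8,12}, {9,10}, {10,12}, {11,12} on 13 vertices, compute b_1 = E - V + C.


b_1 = E - V + (number of components).
E = 26, V = 13, components = 1.
b_1 = 26 - 13 + 1 = 14

14


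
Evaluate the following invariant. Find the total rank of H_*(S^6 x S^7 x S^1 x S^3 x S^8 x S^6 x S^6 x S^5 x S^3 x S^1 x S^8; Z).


Total Betti number is multiplicative under products.
Each S^d (d>=1) has total Betti number 2.
There are 11 sphere factors.
Total = 2^11 = 2048

2048


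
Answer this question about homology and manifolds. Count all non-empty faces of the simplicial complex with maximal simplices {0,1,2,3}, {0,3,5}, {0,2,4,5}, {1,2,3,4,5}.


Each maximal simplex on m vertices has 2^m - 1 nonempty faces.
Take the union (dedupe shared faces).
Total distinct faces = 46

46


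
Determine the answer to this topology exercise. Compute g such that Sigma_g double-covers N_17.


chi(N_17) = 2 - 17 = -15.
Double cover: chi(Sigma_g) = 2 * chi(N_17) = 2*(-15) = -30.
2 - 2g = -30, so g = (2 - (-30))/2 = 32/2 = 16

16


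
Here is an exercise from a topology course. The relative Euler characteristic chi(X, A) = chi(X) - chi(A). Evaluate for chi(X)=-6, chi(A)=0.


Relative Euler characteristic: chi(X, A) = chi(X) - chi(A).
= -6 - (0) = -6

-6


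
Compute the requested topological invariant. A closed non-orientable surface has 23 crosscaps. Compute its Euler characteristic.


For a non-orientable closed surface with k crosscaps: chi = 2 - k.
Here k = 23.
chi = 2 - 23 = -21

-21
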